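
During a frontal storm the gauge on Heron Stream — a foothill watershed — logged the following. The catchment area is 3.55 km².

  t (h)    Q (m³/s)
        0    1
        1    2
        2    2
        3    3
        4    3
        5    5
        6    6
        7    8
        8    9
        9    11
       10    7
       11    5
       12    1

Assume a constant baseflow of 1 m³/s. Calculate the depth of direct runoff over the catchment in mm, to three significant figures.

Direct runoff: 0.0, 1.0, 1.0, 2.0, 2.0, 4.0, 5.0, 7.0, 8.0, 10.0, 6.0, 4.0, 0.0 m³/s; ΣQ_DR = 50.00 m³/s.
V = ΣQ_DR · Δt = 50.00 × 3600 s = 1.800 × 10^5 m³.
Over A = 3.55 km², depth = V / A = 50.7 mm.

d ≈ 50.7 mm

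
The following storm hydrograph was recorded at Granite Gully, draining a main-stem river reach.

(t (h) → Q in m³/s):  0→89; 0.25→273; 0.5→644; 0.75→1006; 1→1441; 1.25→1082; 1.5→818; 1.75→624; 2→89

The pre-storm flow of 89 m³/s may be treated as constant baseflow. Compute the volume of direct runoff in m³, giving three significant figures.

Direct-runoff ordinates (Q − Q_b): 0.0, 184.0, 555.0, 917.0, 1352.0, 993.0, 729.0, 535.0, 0.0 m³/s.
ΣQ_DR = 5265 m³/s.
With Δt = 0.25 h = 900 s, V = ΣQ_DR · Δt = 5265 × 900 = 4.74 × 10^6 m³.

V ≈ 4.74 × 10^6 m³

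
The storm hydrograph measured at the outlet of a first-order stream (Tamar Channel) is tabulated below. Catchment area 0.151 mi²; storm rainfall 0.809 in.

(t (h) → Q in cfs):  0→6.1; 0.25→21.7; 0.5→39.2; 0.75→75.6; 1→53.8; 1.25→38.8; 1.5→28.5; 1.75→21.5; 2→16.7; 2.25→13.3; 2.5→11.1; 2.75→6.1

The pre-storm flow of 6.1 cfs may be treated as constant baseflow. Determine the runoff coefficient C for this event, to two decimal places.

C ≈ 0.82

ΣQ_DR = 259.2 cfs; V = ΣQ_DR·Δt = 2.333 × 10^5 ft³.
Runoff depth d = V / A = 0.6650 in.
C = d / P = 0.6650 / 0.809 = 0.82.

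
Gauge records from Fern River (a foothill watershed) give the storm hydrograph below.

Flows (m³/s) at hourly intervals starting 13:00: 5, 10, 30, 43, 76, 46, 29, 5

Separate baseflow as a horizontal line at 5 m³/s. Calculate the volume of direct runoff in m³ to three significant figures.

Direct-runoff ordinates (Q − Q_b): 0.0, 5.0, 25.0, 38.0, 71.0, 41.0, 24.0, 0.0 m³/s.
ΣQ_DR = 204.0 m³/s.
With Δt = 1 h = 3600 s, V = ΣQ_DR · Δt = 204.0 × 3600 = 7.34 × 10^5 m³.

V ≈ 7.34 × 10^5 m³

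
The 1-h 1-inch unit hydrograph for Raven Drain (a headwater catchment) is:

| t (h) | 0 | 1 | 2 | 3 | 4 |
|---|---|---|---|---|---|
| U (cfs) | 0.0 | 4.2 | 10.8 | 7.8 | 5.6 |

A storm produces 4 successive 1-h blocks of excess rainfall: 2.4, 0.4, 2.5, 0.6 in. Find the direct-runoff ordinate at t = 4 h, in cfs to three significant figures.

By discrete convolution, Q_j = Σ (P_i / 1 in) · U_{j−i}.
At t = 4 h (j=4): Q = (2.4/1)·5.6 + (0.4/1)·7.8 + (2.5/1)·10.8 + (0.6/1)·4.2 = 46.1 cfs.

Q ≈ 46.1 cfs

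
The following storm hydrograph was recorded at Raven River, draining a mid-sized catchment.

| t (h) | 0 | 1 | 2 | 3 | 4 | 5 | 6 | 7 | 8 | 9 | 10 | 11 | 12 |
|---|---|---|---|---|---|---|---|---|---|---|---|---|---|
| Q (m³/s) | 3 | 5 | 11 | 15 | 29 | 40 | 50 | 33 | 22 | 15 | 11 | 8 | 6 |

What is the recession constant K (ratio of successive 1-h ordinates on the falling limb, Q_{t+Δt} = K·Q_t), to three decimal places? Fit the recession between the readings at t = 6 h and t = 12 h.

Using the recession-limb readings at t = 6 h and t = 12 h: Q falls from 50 to 6 m³/s over 6 intervals.
K = (Q₂/Q₁)^(1/6) = (6/50)^(1/6) = 0.702.

K ≈ 0.702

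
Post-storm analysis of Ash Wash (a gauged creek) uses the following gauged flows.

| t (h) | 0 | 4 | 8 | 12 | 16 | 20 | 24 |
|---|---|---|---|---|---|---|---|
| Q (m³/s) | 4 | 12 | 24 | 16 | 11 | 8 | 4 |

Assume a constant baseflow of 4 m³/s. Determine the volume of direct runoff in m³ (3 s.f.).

Direct-runoff ordinates (Q − Q_b): 0.0, 8.0, 20.0, 12.0, 7.0, 4.0, 0.0 m³/s.
ΣQ_DR = 51.00 m³/s.
With Δt = 4 h = 14400 s, V = ΣQ_DR · Δt = 51.00 × 14400 = 7.34 × 10^5 m³.

V ≈ 7.34 × 10^5 m³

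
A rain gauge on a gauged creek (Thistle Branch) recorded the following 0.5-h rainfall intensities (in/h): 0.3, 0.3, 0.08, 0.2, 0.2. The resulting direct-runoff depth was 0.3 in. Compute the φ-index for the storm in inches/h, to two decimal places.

φ ≈ 0.10 in/h

Only the 4 blocks with intensity above φ contribute runoff: 0.3, 0.3, 0.2, 0.2 in/h.
Σ(I−φ)·Δt = d  ⇒  (0.3+0.3+0.2+0.2 − 4φ)·0.5 = 0.3
φ = (1.000 − 0.3/0.5) / 4 = 0.10 in/h.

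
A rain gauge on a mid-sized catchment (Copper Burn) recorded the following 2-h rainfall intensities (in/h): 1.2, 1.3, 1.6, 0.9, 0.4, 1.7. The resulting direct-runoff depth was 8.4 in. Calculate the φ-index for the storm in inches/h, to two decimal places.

φ ≈ 0.50 in/h

Only the 5 blocks with intensity above φ contribute runoff: 1.2, 1.3, 1.6, 0.9, 1.7 in/h.
Σ(I−φ)·Δt = d  ⇒  (1.2+1.3+1.6+0.9+1.7 − 5φ)·2 = 8.4
φ = (6.700 − 8.4/2) / 5 = 0.50 in/h.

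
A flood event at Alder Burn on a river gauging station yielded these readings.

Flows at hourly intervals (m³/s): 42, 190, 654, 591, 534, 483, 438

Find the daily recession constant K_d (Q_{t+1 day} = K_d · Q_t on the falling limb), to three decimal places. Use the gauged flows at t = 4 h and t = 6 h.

K_d ≈ 0.093

Between t = 4 h and t = 6 h the flow falls from 534 to 438 m³/s over 2×1 h = 2 h.
Per-interval ratio K = (438/534)^(1/2) = 0.9057; K_d = K^(24/1) = 0.093.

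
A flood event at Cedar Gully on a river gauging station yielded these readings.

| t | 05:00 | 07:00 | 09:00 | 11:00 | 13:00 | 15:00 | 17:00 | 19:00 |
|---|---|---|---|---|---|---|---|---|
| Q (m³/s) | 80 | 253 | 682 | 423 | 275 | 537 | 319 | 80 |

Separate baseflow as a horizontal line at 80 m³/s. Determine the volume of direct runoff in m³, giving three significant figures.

V ≈ 1.45 × 10^7 m³

Direct-runoff ordinates (Q − Q_b): 0.0, 173.0, 602.0, 343.0, 195.0, 457.0, 239.0, 0.0 m³/s.
ΣQ_DR = 2009 m³/s.
With Δt = 2 h = 7200 s, V = ΣQ_DR · Δt = 2009 × 7200 = 1.45 × 10^7 m³.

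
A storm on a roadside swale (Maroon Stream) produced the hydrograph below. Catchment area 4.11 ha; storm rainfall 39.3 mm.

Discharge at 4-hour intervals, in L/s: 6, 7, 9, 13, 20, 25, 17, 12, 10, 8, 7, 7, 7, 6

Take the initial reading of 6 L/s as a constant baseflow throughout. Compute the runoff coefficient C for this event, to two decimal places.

C ≈ 0.62

ΣQ_DR = 70.00 L/s; V = ΣQ_DR·Δt = 1.008 × 10^6 L.
Runoff depth d = V / A = 24.53 mm.
C = d / P = 24.53 / 39.3 = 0.62.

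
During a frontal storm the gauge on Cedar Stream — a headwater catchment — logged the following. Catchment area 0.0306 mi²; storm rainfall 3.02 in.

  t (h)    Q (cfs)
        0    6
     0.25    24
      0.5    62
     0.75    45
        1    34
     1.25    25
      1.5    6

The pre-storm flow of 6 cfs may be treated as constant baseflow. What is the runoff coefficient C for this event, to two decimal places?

ΣQ_DR = 160.0 cfs; V = ΣQ_DR·Δt = 1.440 × 10^5 ft³.
Runoff depth d = V / A = 2.026 in.
C = d / P = 2.026 / 3.02 = 0.67.

C ≈ 0.67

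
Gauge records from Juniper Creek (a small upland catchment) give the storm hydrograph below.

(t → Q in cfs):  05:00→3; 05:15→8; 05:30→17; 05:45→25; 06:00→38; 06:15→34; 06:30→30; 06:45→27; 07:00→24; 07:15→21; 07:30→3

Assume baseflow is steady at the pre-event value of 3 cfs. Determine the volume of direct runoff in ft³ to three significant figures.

Direct-runoff ordinates (Q − Q_b): 0.0, 5.0, 14.0, 22.0, 35.0, 31.0, 27.0, 24.0, 21.0, 18.0, 0.0 cfs.
ΣQ_DR = 197.0 cfs.
With Δt = 0.25 h = 900 s, V = ΣQ_DR · Δt = 197.0 × 900 = 1.77 × 10^5 ft³.

V ≈ 1.77 × 10^5 ft³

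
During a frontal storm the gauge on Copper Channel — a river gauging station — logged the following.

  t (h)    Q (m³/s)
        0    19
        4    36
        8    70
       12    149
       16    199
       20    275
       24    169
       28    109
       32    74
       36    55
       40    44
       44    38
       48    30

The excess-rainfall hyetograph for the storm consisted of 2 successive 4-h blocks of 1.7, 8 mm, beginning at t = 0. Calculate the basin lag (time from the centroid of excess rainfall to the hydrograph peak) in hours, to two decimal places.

Centroid of excess rainfall: t_c = Σ P_i·t̄_i / ΣP_i = 5.2990 h (block centres at 2, 6 h).
Hydrograph peak occurs at t = 20 h, so basin lag t_L = 20 − 5.2990 = 14.70 h.

t_L ≈ 14.70 h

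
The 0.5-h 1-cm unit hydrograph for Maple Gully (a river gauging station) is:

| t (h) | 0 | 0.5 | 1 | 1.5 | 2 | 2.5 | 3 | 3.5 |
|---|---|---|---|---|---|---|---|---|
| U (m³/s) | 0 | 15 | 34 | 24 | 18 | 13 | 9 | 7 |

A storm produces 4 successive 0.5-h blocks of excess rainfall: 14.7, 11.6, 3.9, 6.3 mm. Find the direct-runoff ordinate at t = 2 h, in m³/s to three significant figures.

Q ≈ 77.0 m³/s

By discrete convolution, Q_j = Σ (P_i / 10 mm) · U_{j−i}.
At t = 2 h (j=4): Q = (14.7/10)·18 + (11.6/10)·24 + (3.9/10)·34 + (6.3/10)·15 = 77.0 m³/s.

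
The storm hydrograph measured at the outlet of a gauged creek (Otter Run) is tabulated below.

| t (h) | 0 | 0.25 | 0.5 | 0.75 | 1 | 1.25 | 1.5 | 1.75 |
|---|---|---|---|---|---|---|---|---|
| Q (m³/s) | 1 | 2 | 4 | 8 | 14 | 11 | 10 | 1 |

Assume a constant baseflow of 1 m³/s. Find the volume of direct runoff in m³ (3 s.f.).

V ≈ 38700 m³

Direct-runoff ordinates (Q − Q_b): 0.0, 1.0, 3.0, 7.0, 13.0, 10.0, 9.0, 0.0 m³/s.
ΣQ_DR = 43.00 m³/s.
With Δt = 0.25 h = 900 s, V = ΣQ_DR · Δt = 43.00 × 900 = 38700 m³.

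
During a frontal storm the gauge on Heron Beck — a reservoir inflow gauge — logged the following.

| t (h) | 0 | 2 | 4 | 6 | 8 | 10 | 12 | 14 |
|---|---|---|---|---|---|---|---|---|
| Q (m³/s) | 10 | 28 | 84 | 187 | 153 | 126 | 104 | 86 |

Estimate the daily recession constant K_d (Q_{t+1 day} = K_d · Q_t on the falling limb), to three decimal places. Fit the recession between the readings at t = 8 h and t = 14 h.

Between t = 8 h and t = 14 h the flow falls from 153 to 86 m³/s over 3×2 h = 6 h.
Per-interval ratio K = (86/153)^(1/3) = 0.8253; K_d = K^(24/2) = 0.100.

K_d ≈ 0.100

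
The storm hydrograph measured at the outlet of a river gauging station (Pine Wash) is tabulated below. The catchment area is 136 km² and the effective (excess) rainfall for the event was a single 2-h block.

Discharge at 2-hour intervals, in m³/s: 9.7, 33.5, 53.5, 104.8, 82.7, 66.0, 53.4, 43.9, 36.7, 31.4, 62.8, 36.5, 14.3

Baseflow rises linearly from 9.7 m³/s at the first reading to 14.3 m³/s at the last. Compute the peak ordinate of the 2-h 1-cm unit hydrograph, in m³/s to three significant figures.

U_p ≈ 37.5 m³/s

Direct runoff: 0.00, 23.42, 43.03, 93.95, 71.47, 54.38, 41.40, 31.52, 23.93, 18.25, 49.27, 22.58, 0.00 m³/s; ΣQ_DR = 473.2 m³/s, peak = 93.95 m³/s.
Runoff depth d = ΣQ_DR·Δt / A = 473.2 × 7200 / (136 km²) = 25.05 mm.
The 1-cm UH is the DRH scaled by (10 mm)/d, so U_p = 93.95 × 10/25.05 = 37.5 m³/s.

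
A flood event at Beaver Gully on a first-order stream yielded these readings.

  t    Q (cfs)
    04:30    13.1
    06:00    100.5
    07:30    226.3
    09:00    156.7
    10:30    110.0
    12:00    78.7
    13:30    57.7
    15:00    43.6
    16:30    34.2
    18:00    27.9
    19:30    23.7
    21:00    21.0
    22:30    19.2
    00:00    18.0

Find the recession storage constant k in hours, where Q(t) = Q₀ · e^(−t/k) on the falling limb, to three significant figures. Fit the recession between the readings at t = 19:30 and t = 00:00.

k ≈ 16.4 h

On the falling limb, Q drops from 23.7 to 18.0 cfs between t = 19:30 and t = 00:00 (Δt = 4.5 h).
k = −Δt / ln(Q₂/Q₁) = −4.5 / ln(18.0/23.7) = 16.4 h.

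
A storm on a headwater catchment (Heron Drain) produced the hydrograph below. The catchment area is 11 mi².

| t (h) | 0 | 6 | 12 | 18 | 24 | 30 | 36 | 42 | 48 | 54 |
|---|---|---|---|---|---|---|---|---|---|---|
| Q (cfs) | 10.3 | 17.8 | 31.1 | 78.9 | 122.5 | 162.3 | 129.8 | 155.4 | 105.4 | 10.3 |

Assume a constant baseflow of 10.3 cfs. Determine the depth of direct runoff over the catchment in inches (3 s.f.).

d ≈ 0.609 in

Direct runoff: 0.0, 7.5, 20.8, 68.6, 112.2, 152.0, 119.5, 145.1, 95.1, 0.0 cfs; ΣQ_DR = 720.8 cfs.
V = ΣQ_DR · Δt = 720.8 × 21600 s = 1.557 × 10^7 ft³.
Over A = 11 mi², depth = V / A = 0.609 in.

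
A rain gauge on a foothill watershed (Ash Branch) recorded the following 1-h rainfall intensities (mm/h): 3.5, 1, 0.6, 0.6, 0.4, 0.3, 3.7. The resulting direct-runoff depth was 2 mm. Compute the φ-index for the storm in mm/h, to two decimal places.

Only the 2 blocks with intensity above φ contribute runoff: 3.5, 3.7 mm/h.
Σ(I−φ)·Δt = d  ⇒  (3.5+3.7 − 2φ)·1 = 2
φ = (7.200 − 2/1) / 2 = 2.60 mm/h.

φ ≈ 2.60 mm/h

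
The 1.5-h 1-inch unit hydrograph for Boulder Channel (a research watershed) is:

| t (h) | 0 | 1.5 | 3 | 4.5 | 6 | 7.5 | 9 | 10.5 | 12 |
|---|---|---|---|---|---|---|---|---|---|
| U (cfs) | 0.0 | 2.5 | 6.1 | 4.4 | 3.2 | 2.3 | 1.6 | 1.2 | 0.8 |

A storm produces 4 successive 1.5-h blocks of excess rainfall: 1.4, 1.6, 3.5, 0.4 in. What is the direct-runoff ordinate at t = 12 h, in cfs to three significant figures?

Q ≈ 9.56 cfs

By discrete convolution, Q_j = Σ (P_i / 1 in) · U_{j−i}.
At t = 12 h (j=8): Q = (1.4/1)·0.8 + (1.6/1)·1.2 + (3.5/1)·1.6 + (0.4/1)·2.3 = 9.56 cfs.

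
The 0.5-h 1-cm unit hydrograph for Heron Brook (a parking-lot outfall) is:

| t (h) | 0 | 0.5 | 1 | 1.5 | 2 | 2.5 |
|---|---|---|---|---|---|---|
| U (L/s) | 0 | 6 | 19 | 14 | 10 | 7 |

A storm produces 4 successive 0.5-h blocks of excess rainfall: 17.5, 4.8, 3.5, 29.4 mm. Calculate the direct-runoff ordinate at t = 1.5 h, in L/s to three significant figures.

By discrete convolution, Q_j = Σ (P_i / 10 mm) · U_{j−i}.
At t = 1.5 h (j=3): Q = (17.5/10)·14 + (4.8/10)·19 + (3.5/10)·6 + (29.4/10)·0 = 35.7 L/s.

Q ≈ 35.7 L/s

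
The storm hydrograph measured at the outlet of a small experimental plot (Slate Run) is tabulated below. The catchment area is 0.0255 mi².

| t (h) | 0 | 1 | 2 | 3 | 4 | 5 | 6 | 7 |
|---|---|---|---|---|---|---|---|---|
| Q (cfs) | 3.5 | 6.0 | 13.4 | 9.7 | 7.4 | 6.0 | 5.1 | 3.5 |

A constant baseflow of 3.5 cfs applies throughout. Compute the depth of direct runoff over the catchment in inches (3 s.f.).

Direct runoff: 0.0, 2.5, 9.9, 6.2, 3.9, 2.5, 1.6, 0.0 cfs; ΣQ_DR = 26.60 cfs.
V = ΣQ_DR · Δt = 26.60 × 3600 s = 95760 ft³.
Over A = 0.0255 mi², depth = V / A = 1.62 in.

d ≈ 1.62 in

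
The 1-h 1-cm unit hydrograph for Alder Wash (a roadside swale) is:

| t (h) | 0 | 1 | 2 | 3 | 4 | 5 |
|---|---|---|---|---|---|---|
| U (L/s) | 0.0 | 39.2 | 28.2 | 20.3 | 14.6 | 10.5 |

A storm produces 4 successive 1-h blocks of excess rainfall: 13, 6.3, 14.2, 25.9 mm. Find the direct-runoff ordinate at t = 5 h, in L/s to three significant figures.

By discrete convolution, Q_j = Σ (P_i / 10 mm) · U_{j−i}.
At t = 5 h (j=5): Q = (13/10)·10.5 + (6.3/10)·14.6 + (14.2/10)·20.3 + (25.9/10)·28.2 = 125 L/s.

Q ≈ 125 L/s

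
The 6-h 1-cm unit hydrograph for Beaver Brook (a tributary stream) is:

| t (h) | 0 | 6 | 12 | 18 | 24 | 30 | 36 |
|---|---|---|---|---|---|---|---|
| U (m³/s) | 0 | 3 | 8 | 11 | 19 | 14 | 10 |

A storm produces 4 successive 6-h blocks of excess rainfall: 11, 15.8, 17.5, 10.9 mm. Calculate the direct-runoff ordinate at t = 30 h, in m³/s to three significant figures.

By discrete convolution, Q_j = Σ (P_i / 10 mm) · U_{j−i}.
At t = 30 h (j=5): Q = (11/10)·14 + (15.8/10)·19 + (17.5/10)·11 + (10.9/10)·8 = 73.4 m³/s.

Q ≈ 73.4 m³/s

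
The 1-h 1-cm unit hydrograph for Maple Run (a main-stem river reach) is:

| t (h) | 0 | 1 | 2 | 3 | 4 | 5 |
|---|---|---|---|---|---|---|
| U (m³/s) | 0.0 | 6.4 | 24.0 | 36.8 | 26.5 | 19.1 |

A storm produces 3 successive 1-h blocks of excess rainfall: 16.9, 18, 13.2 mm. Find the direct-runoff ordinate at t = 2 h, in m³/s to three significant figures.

Q ≈ 52.1 m³/s

By discrete convolution, Q_j = Σ (P_i / 10 mm) · U_{j−i}.
At t = 2 h (j=2): Q = (16.9/10)·24.0 + (18/10)·6.4 + (13.2/10)·0.0 = 52.1 m³/s.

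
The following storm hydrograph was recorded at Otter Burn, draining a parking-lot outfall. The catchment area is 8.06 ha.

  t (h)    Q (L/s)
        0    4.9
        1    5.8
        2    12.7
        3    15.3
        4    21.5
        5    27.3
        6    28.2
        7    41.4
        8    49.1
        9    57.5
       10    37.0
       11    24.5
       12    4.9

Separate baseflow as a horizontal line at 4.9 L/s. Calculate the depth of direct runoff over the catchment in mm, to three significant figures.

d ≈ 11.9 mm

Direct runoff: 0.0, 0.9, 7.8, 10.4, 16.6, 22.4, 23.3, 36.5, 44.2, 52.6, 32.1, 19.6, 0.0 L/s; ΣQ_DR = 266.4 L/s.
V = ΣQ_DR · Δt = 266.4 × 3600 s = 9.590 × 10^5 L.
Over A = 8.06 ha, depth = V / A = 11.9 mm.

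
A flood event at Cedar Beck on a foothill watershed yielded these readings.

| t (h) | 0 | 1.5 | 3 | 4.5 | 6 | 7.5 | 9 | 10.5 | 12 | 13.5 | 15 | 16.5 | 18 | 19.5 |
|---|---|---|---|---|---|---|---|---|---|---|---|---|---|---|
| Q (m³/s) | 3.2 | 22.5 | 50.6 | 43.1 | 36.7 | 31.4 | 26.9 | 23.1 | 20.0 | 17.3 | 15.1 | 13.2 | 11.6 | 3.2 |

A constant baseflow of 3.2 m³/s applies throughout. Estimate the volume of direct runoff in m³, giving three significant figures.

V ≈ 1.47 × 10^6 m³

Direct-runoff ordinates (Q − Q_b): 0.0, 19.3, 47.4, 39.9, 33.5, 28.2, 23.7, 19.9, 16.8, 14.1, 11.9, 10.0, 8.4, 0.0 m³/s.
ΣQ_DR = 273.1 m³/s.
With Δt = 1.5 h = 5400 s, V = ΣQ_DR · Δt = 273.1 × 5400 = 1.47 × 10^6 m³.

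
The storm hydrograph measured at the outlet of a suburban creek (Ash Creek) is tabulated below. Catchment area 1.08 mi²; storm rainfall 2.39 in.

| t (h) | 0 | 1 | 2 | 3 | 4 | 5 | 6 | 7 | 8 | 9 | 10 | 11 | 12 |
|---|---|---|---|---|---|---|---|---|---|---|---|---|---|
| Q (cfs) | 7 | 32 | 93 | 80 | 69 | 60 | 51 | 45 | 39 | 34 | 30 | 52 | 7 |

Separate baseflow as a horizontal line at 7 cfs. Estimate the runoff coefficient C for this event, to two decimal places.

ΣQ_DR = 508.0 cfs; V = ΣQ_DR·Δt = 1.829 × 10^6 ft³.
Runoff depth d = V / A = 0.7289 in.
C = d / P = 0.7289 / 2.39 = 0.30.

C ≈ 0.30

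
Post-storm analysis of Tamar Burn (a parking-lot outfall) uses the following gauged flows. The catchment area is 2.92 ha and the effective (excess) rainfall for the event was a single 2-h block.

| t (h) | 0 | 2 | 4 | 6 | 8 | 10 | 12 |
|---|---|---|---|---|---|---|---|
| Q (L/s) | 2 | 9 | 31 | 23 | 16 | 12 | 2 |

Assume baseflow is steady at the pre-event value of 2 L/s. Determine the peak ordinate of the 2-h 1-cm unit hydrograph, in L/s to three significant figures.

U_p ≈ 14.5 L/s

Direct runoff: 0.0, 7.0, 29.0, 21.0, 14.0, 10.0, 0.0 L/s; ΣQ_DR = 81.00 L/s, peak = 29.0 L/s.
Runoff depth d = ΣQ_DR·Δt / A = 81.00 × 7200 / (2.92 ha) = 19.97 mm.
The 1-cm UH is the DRH scaled by (10 mm)/d, so U_p = 29.0 × 10/19.97 = 14.5 L/s.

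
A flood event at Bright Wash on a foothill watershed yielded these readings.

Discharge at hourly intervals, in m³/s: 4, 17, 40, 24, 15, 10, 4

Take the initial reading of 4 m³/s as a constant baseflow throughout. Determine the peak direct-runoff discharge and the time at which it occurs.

Subtracting baseflow gives direct-runoff ordinates: 0.0, 13.0, 36.0, 20.0, 11.0, 6.0, 0.0 m³/s.
The maximum is 36.0 m³/s, occurring at the reading for t = 2 h.

Q_p = 36.0 m³/s at t = 2 h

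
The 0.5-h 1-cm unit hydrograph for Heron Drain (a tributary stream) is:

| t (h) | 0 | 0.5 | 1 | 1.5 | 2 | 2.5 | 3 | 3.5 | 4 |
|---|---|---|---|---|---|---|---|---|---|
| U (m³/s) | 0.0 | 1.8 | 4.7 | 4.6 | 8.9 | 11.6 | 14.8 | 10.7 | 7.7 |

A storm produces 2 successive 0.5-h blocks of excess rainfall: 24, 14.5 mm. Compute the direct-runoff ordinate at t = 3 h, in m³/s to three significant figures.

By discrete convolution, Q_j = Σ (P_i / 10 mm) · U_{j−i}.
At t = 3 h (j=6): Q = (24/10)·14.8 + (14.5/10)·11.6 = 52.3 m³/s.

Q ≈ 52.3 m³/s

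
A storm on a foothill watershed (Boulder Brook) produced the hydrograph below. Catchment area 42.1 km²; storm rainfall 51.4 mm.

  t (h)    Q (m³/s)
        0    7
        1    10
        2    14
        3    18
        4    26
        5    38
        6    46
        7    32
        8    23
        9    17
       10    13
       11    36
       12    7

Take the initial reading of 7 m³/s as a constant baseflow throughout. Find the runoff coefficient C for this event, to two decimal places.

ΣQ_DR = 196.0 m³/s; V = ΣQ_DR·Δt = 7.056 × 10^5 m³.
Runoff depth d = V / A = 16.76 mm.
C = d / P = 16.76 / 51.4 = 0.33.

C ≈ 0.33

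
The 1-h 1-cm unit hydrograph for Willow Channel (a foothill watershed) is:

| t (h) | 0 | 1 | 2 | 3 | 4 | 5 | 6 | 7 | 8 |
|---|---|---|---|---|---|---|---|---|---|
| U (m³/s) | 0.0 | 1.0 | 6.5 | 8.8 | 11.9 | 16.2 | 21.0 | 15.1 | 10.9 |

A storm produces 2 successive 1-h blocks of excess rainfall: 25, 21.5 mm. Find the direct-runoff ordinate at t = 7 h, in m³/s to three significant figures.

By discrete convolution, Q_j = Σ (P_i / 10 mm) · U_{j−i}.
At t = 7 h (j=7): Q = (25/10)·15.1 + (21.5/10)·21.0 = 82.9 m³/s.

Q ≈ 82.9 m³/s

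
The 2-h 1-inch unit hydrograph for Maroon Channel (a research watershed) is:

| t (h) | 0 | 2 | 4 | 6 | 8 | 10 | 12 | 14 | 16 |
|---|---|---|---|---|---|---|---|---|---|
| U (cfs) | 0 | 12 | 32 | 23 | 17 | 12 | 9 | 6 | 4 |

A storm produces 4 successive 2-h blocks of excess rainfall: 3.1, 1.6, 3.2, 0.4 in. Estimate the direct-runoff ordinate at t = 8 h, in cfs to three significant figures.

Q ≈ 197 cfs

By discrete convolution, Q_j = Σ (P_i / 1 in) · U_{j−i}.
At t = 8 h (j=4): Q = (3.1/1)·17 + (1.6/1)·23 + (3.2/1)·32 + (0.4/1)·12 = 197 cfs.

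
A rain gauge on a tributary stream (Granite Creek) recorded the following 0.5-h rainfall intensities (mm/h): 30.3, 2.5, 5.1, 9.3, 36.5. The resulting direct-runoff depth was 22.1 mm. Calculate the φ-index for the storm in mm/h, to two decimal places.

φ ≈ 11.30 mm/h

Only the 2 blocks with intensity above φ contribute runoff: 30.3, 36.5 mm/h.
Σ(I−φ)·Δt = d  ⇒  (30.3+36.5 − 2φ)·0.5 = 22.1
φ = (66.80 − 22.1/0.5) / 2 = 11.30 mm/h.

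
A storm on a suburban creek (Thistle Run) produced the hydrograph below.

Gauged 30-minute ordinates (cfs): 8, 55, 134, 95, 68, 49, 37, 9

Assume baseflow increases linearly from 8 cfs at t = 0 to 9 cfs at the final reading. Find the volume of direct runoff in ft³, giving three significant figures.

Direct-runoff ordinates (Q − Q_b): 0.00, 46.86, 125.71, 86.57, 59.43, 40.29, 28.14, 0.00 cfs.
ΣQ_DR = 387.0 cfs.
With Δt = 0.5 h = 1800 s, V = ΣQ_DR · Δt = 387.0 × 1800 = 6.97 × 10^5 ft³.

V ≈ 6.97 × 10^5 ft³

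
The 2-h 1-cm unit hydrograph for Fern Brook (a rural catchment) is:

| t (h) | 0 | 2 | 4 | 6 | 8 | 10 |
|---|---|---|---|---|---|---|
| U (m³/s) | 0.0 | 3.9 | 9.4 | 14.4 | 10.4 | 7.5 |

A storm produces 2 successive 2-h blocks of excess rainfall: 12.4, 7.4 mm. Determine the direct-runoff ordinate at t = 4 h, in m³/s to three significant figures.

Q ≈ 14.5 m³/s

By discrete convolution, Q_j = Σ (P_i / 10 mm) · U_{j−i}.
At t = 4 h (j=2): Q = (12.4/10)·9.4 + (7.4/10)·3.9 = 14.5 m³/s.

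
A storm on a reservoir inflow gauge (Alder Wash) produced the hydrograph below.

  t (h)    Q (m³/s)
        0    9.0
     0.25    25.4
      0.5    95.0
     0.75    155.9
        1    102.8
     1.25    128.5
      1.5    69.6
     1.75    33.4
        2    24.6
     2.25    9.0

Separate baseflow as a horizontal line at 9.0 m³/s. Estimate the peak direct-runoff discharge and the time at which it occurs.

Q_p = 146.9 m³/s at t = 0.75 h

Subtracting baseflow gives direct-runoff ordinates: 0.0, 16.4, 86.0, 146.9, 93.8, 119.5, 60.6, 24.4, 15.6, 0.0 m³/s.
The maximum is 146.9 m³/s, occurring at the reading for t = 0.75 h.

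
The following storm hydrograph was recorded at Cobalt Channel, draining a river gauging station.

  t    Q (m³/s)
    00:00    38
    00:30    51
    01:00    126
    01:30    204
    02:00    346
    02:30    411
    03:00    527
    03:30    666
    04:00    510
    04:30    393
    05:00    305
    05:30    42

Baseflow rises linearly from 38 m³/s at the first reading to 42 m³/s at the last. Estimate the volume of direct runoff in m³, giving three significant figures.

Direct-runoff ordinates (Q − Q_b): 0.00, 12.64, 87.27, 164.91, 306.55, 371.18, 486.82, 625.45, 469.09, 351.73, 263.36, 0.00 m³/s.
ΣQ_DR = 3139 m³/s.
With Δt = 0.5 h = 1800 s, V = ΣQ_DR · Δt = 3139 × 1800 = 5.65 × 10^6 m³.

V ≈ 5.65 × 10^6 m³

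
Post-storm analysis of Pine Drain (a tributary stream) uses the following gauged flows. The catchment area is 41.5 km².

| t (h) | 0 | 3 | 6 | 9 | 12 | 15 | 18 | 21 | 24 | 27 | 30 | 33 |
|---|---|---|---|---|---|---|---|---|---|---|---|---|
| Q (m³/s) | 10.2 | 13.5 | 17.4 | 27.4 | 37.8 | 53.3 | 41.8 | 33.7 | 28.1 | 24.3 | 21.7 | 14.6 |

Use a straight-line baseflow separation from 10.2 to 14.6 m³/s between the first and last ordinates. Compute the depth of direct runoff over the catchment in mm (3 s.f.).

Direct runoff: 0.00, 2.90, 6.40, 16.00, 26.00, 41.10, 29.20, 20.70, 14.70, 10.50, 7.50, 0.00 m³/s; ΣQ_DR = 175.0 m³/s.
V = ΣQ_DR · Δt = 175.0 × 10800 s = 1.890 × 10^6 m³.
Over A = 41.5 km², depth = V / A = 45.5 mm.

d ≈ 45.5 mm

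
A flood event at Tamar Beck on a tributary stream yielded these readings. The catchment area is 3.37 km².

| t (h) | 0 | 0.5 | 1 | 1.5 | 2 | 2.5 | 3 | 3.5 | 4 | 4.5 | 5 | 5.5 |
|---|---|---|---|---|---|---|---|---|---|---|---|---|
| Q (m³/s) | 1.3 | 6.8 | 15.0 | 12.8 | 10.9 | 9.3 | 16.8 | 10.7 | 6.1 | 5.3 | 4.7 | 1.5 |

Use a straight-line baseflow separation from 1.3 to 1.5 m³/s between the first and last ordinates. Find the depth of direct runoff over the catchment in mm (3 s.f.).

Direct runoff: 0.00, 5.48, 13.66, 11.45, 9.53, 7.91, 15.39, 9.27, 4.65, 3.84, 3.22, 0.00 m³/s; ΣQ_DR = 84.40 m³/s.
V = ΣQ_DR · Δt = 84.40 × 1800 s = 1.519 × 10^5 m³.
Over A = 3.37 km², depth = V / A = 45.1 mm.

d ≈ 45.1 mm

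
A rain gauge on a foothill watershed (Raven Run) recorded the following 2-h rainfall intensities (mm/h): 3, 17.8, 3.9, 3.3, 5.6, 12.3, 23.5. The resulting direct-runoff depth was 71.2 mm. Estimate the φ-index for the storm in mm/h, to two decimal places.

φ ≈ 6.00 mm/h

Only the 3 blocks with intensity above φ contribute runoff: 17.8, 12.3, 23.5 mm/h.
Σ(I−φ)·Δt = d  ⇒  (17.8+12.3+23.5 − 3φ)·2 = 71.2
φ = (53.60 − 71.2/2) / 3 = 6.00 mm/h.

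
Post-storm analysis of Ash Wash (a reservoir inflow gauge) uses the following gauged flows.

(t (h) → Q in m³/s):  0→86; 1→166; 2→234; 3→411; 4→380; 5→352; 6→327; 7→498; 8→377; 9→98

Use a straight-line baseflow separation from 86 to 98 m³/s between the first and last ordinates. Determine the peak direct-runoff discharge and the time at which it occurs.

Subtracting baseflow gives direct-runoff ordinates: 0.00, 78.67, 145.33, 321.00, 288.67, 259.33, 233.00, 402.67, 280.33, 0.00 m³/s.
The maximum is 402.67 m³/s, occurring at the reading for t = 7 h.

Q_p = 402.67 m³/s at t = 7 h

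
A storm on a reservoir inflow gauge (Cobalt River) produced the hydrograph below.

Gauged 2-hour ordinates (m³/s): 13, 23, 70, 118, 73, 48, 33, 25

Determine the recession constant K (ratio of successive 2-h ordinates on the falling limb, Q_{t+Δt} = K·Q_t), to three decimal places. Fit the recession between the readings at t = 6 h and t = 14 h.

K ≈ 0.678

Using the recession-limb readings at t = 6 h and t = 14 h: Q falls from 118 to 25 m³/s over 4 intervals.
K = (Q₂/Q₁)^(1/4) = (25/118)^(1/4) = 0.678.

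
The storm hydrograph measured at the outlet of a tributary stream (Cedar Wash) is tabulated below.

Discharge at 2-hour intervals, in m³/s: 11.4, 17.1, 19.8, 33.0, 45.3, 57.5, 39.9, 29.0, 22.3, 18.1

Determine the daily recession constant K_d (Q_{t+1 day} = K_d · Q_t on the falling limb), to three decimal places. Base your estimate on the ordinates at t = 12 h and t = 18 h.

K_d ≈ 0.042

Between t = 12 h and t = 18 h the flow falls from 39.9 to 18.1 m³/s over 3×2 h = 6 h.
Per-interval ratio K = (18.1/39.9)^(1/3) = 0.7684; K_d = K^(24/2) = 0.042.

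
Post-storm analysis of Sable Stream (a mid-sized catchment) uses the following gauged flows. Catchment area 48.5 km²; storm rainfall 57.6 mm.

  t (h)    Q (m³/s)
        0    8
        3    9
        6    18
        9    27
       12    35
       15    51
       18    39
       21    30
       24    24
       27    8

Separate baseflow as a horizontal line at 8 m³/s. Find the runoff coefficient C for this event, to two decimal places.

C ≈ 0.65

ΣQ_DR = 169.0 m³/s; V = ΣQ_DR·Δt = 1.825 × 10^6 m³.
Runoff depth d = V / A = 37.63 mm.
C = d / P = 37.63 / 57.6 = 0.65.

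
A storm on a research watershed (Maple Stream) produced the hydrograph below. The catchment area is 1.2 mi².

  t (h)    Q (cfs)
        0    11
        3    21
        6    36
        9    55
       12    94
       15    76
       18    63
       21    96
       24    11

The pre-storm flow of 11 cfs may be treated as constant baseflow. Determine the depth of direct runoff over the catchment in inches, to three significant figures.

d ≈ 1.41 in

Direct runoff: 0.0, 10.0, 25.0, 44.0, 83.0, 65.0, 52.0, 85.0, 0.0 cfs; ΣQ_DR = 364.0 cfs.
V = ΣQ_DR · Δt = 364.0 × 10800 s = 3.931 × 10^6 ft³.
Over A = 1.2 mi², depth = V / A = 1.41 in.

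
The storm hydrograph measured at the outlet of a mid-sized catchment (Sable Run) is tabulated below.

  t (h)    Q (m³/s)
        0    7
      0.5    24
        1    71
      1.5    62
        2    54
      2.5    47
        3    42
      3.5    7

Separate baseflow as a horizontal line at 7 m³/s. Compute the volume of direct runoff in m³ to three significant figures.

V ≈ 4.64 × 10^5 m³

Direct-runoff ordinates (Q − Q_b): 0.0, 17.0, 64.0, 55.0, 47.0, 40.0, 35.0, 0.0 m³/s.
ΣQ_DR = 258.0 m³/s.
With Δt = 0.5 h = 1800 s, V = ΣQ_DR · Δt = 258.0 × 1800 = 4.64 × 10^5 m³.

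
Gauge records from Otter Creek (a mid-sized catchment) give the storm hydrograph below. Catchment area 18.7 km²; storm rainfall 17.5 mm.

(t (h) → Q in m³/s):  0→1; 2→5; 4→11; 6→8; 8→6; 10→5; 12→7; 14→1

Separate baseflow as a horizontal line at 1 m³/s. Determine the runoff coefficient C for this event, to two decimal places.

C ≈ 0.79

ΣQ_DR = 36.00 m³/s; V = ΣQ_DR·Δt = 2.592 × 10^5 m³.
Runoff depth d = V / A = 13.86 mm.
C = d / P = 13.86 / 17.5 = 0.79.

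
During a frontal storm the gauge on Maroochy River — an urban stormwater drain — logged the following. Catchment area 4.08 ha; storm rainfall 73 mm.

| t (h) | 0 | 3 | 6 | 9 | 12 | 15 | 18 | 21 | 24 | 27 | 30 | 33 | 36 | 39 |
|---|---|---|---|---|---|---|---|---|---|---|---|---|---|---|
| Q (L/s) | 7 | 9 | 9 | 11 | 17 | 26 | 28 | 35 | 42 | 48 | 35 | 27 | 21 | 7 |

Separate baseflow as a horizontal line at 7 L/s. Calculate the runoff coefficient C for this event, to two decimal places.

C ≈ 0.81

ΣQ_DR = 224.0 L/s; V = ΣQ_DR·Δt = 2.419 × 10^6 L.
Runoff depth d = V / A = 59.29 mm.
C = d / P = 59.29 / 73 = 0.81.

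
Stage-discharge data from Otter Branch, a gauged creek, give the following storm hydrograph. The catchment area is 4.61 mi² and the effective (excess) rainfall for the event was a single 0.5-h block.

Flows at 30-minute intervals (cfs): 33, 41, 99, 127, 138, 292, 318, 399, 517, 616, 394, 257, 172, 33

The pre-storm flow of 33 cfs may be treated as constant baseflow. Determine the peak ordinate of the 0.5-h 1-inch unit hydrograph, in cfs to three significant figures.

Direct runoff: 0.0, 8.0, 66.0, 94.0, 105.0, 259.0, 285.0, 366.0, 484.0, 583.0, 361.0, 224.0, 139.0, 0.0 cfs; ΣQ_DR = 2974 cfs, peak = 583.0 cfs.
Runoff depth d = ΣQ_DR·Δt / A = 2974 × 1800 / (4.61 mi²) = 0.4998 in.
The 1-inch UH is the DRH scaled by (1 in)/d, so U_p = 583.0 × 1/0.4998 = 1170 cfs.

U_p ≈ 1170 cfs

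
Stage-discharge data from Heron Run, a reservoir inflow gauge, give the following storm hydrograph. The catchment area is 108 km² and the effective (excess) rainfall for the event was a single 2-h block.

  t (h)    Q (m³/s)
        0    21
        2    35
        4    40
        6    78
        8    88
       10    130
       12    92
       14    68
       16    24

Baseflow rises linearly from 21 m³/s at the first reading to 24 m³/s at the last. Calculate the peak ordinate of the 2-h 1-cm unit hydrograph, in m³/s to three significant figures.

U_p ≈ 43.0 m³/s

Direct runoff: 0.00, 13.62, 18.25, 55.88, 65.50, 107.12, 68.75, 44.38, 0.00 m³/s; ΣQ_DR = 373.5 m³/s, peak = 107.12 m³/s.
Runoff depth d = ΣQ_DR·Δt / A = 373.5 × 7200 / (108 km²) = 24.90 mm.
The 1-cm UH is the DRH scaled by (10 mm)/d, so U_p = 107.12 × 10/24.90 = 43.0 m³/s.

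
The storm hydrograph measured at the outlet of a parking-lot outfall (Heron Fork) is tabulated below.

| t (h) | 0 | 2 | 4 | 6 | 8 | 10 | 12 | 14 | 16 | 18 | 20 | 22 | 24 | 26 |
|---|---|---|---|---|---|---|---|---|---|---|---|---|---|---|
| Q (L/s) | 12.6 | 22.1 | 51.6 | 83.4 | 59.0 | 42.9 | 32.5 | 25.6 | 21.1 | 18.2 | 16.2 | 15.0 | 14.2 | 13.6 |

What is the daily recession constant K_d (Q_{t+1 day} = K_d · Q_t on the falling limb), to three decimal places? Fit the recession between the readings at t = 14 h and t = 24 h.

K_d ≈ 0.243

Between t = 14 h and t = 24 h the flow falls from 25.6 to 14.2 L/s over 5×2 h = 10 h.
Per-interval ratio K = (14.2/25.6)^(1/5) = 0.8888; K_d = K^(24/2) = 0.243.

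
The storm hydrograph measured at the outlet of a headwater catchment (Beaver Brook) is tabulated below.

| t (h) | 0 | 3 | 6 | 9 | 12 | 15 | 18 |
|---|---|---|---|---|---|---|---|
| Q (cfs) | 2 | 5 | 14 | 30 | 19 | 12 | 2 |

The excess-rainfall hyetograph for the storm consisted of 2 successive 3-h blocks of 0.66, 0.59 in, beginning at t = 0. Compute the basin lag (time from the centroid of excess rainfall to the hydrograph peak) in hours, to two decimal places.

t_L ≈ 6.08 h

Centroid of excess rainfall: t_c = Σ P_i·t̄_i / ΣP_i = 2.9160 h (block centres at 1.5, 4.5 h).
Hydrograph peak occurs at t = 9 h, so basin lag t_L = 9 − 2.9160 = 6.08 h.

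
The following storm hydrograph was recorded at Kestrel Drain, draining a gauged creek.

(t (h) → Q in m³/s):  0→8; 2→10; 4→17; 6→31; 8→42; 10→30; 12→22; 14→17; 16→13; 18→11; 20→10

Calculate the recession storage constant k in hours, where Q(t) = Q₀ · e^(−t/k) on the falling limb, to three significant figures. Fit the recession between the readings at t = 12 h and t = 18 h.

k ≈ 8.66 h

On the falling limb, Q drops from 22 to 11 m³/s between t = 12 h and t = 18 h (Δt = 6 h).
k = −Δt / ln(Q₂/Q₁) = −6 / ln(11/22) = 8.66 h.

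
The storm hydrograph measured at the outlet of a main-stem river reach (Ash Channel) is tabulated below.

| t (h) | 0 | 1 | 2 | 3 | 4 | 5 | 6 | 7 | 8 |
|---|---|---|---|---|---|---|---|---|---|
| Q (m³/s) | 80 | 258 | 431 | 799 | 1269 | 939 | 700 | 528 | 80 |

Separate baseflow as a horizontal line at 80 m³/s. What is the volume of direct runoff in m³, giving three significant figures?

Direct-runoff ordinates (Q − Q_b): 0.0, 178.0, 351.0, 719.0, 1189.0, 859.0, 620.0, 448.0, 0.0 m³/s.
ΣQ_DR = 4364 m³/s.
With Δt = 1 h = 3600 s, V = ΣQ_DR · Δt = 4364 × 3600 = 1.57 × 10^7 m³.

V ≈ 1.57 × 10^7 m³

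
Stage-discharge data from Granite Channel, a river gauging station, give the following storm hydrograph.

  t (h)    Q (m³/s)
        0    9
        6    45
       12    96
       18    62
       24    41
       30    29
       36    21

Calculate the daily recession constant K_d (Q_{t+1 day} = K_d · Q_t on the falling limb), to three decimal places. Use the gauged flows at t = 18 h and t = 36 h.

Between t = 18 h and t = 36 h the flow falls from 62 to 21 m³/s over 3×6 h = 18 h.
Per-interval ratio K = (21/62)^(1/3) = 0.6971; K_d = K^(24/6) = 0.236.

K_d ≈ 0.236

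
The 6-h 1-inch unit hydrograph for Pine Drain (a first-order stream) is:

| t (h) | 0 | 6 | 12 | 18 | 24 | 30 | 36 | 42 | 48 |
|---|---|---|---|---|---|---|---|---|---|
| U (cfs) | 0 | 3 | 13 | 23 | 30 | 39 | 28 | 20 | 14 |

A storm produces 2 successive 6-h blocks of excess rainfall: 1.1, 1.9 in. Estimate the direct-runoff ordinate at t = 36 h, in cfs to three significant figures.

Q ≈ 105 cfs

By discrete convolution, Q_j = Σ (P_i / 1 in) · U_{j−i}.
At t = 36 h (j=6): Q = (1.1/1)·28 + (1.9/1)·39 = 105 cfs.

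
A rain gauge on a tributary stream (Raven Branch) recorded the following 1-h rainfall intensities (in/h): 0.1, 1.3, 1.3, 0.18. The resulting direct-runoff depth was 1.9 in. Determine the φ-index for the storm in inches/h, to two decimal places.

φ ≈ 0.35 in/h

Only the 2 blocks with intensity above φ contribute runoff: 1.3, 1.3 in/h.
Σ(I−φ)·Δt = d  ⇒  (1.3+1.3 − 2φ)·1 = 1.9
φ = (2.600 − 1.9/1) / 2 = 0.35 in/h.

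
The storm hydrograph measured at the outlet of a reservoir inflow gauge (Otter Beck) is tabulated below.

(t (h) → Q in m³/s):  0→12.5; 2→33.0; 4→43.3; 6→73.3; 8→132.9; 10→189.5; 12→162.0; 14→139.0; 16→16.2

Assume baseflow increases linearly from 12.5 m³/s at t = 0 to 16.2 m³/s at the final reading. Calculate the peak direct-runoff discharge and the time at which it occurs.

Q_p = 174.69 m³/s at t = 10 h

Subtracting baseflow gives direct-runoff ordinates: 0.00, 20.04, 29.88, 59.41, 118.55, 174.69, 146.72, 123.26, 0.00 m³/s.
The maximum is 174.69 m³/s, occurring at the reading for t = 10 h.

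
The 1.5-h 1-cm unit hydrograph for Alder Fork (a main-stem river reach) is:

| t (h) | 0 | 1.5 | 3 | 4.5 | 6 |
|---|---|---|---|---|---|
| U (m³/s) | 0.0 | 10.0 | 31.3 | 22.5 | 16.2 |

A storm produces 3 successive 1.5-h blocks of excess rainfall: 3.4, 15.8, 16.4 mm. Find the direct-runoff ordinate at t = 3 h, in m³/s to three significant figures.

By discrete convolution, Q_j = Σ (P_i / 10 mm) · U_{j−i}.
At t = 3 h (j=2): Q = (3.4/10)·31.3 + (15.8/10)·10.0 + (16.4/10)·0.0 = 26.4 m³/s.

Q ≈ 26.4 m³/s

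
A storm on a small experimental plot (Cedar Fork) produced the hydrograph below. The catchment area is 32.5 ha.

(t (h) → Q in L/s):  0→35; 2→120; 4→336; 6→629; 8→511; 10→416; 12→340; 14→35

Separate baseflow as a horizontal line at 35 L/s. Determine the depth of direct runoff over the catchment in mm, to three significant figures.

d ≈ 47.5 mm

Direct runoff: 0.0, 85.0, 301.0, 594.0, 476.0, 381.0, 305.0, 0.0 L/s; ΣQ_DR = 2142 L/s.
V = ΣQ_DR · Δt = 2142 × 7200 s = 1.542 × 10^7 L.
Over A = 32.5 ha, depth = V / A = 47.5 mm.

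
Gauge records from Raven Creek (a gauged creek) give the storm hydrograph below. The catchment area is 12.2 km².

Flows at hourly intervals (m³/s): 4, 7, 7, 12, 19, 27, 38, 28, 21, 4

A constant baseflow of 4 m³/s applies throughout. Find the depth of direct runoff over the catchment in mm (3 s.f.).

Direct runoff: 0.0, 3.0, 3.0, 8.0, 15.0, 23.0, 34.0, 24.0, 17.0, 0.0 m³/s; ΣQ_DR = 127.0 m³/s.
V = ΣQ_DR · Δt = 127.0 × 3600 s = 4.572 × 10^5 m³.
Over A = 12.2 km², depth = V / A = 37.5 mm.

d ≈ 37.5 mm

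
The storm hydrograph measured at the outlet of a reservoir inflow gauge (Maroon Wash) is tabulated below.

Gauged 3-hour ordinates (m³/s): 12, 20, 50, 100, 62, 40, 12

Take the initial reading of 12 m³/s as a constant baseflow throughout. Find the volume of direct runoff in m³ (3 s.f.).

Direct-runoff ordinates (Q − Q_b): 0.0, 8.0, 38.0, 88.0, 50.0, 28.0, 0.0 m³/s.
ΣQ_DR = 212.0 m³/s.
With Δt = 3 h = 10800 s, V = ΣQ_DR · Δt = 212.0 × 10800 = 2.29 × 10^6 m³.

V ≈ 2.29 × 10^6 m³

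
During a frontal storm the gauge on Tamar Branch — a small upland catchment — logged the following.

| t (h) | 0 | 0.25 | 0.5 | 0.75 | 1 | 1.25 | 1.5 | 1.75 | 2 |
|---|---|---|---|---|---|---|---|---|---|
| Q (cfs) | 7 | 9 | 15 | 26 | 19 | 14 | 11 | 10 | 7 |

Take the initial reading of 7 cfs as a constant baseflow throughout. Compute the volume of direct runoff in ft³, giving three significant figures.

V ≈ 49500 ft³

Direct-runoff ordinates (Q − Q_b): 0.0, 2.0, 8.0, 19.0, 12.0, 7.0, 4.0, 3.0, 0.0 cfs.
ΣQ_DR = 55.00 cfs.
With Δt = 0.25 h = 900 s, V = ΣQ_DR · Δt = 55.00 × 900 = 49500 ft³.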